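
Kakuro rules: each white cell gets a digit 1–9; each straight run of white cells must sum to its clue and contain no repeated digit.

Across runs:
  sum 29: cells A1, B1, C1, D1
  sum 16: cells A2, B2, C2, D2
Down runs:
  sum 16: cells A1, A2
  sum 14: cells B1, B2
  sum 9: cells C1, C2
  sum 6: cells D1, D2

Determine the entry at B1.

8

29 in 4 cells must be {5,7,8,9}; 16 in 2 cells must be {7,9}.
Only 5 fits D1 under both its across sum 29 and down sum 6.
D2 = 6 − 5 = 1 completes the 6 down.
Nothing is forced directly, so branch on A1, whose candidates are 7 or 9. If A1 = 7: that forces C1 = 8, A2 = 9, after which B2 would have to be in {2,4} for the 16 across but in {5,6,8,9} for the 14 down — contradiction. So A1 = 9.
B1 = 8: the only remaining digit allowed by both the 29 across and the 14 down.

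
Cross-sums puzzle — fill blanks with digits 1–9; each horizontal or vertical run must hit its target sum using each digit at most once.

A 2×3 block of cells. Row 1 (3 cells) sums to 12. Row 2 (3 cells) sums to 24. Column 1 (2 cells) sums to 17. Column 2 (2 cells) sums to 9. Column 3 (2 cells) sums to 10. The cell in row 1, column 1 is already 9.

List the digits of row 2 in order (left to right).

8 7 9

24 in 3 cells must be {7,8,9}; 17 in 2 cells must be {8,9}.
(2,1) = 17 − 9 = 8 completes the 17 down.
Given what's placed, (2,2) must be 7 to fit the 24 across and 9 down.
(2,3) = 24 − 15 = 9 completes the 24 across.
(1,2) = 9 − 7 = 2 completes the 9 down.
(1,3) = 12 − 11 = 1 completes the 12 across.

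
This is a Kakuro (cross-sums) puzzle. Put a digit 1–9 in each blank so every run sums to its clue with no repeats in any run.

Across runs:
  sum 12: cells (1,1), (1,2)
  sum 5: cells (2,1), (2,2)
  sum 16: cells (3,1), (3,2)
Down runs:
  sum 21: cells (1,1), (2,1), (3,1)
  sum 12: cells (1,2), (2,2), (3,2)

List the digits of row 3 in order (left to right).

9 7

16 in 2 cells must be {7,9}.
The 5 across and the 21 down share only 4, so (2,1) = 4.
(2,2) = 5 − 4 = 1 completes the 5 across.
Given what's placed, (3,1) must be 9 to fit the 16 across and 21 down.
(3,2) = 16 − 9 = 7 completes the 16 across.
(1,1) = 21 − 13 = 8 completes the 21 down.
(1,2) = 12 − 8 = 4 completes the 12 across.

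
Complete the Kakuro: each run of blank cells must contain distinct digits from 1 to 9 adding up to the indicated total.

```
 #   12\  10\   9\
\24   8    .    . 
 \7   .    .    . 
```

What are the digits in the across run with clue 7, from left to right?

24 in 3 cells must be {7,8,9}; 7 in 3 cells must be {1,2,4}.
R1C3 = 7: the only remaining digit allowed by both the 24 across and the 9 down.
R2C1 = 12 − 8 = 4 completes the 12 down.
R2C3 = 9 − 7 = 2 completes the 9 down.
R1C2 = 24 − 15 = 9 completes the 24 across.
R2C2 = 7 − 6 = 1 completes the 7 across.

4 1 2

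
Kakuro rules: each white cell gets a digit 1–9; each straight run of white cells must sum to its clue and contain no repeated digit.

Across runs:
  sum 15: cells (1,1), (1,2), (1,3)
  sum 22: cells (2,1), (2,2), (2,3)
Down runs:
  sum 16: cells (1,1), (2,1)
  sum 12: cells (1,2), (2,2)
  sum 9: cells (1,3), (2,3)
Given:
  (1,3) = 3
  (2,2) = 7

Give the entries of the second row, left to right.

16 in 2 cells must be {7,9}.
(1,1) = 7: the only remaining digit allowed by both the 15 across and the 16 down.
(1,2) = 15 − 10 = 5 completes the 15 across.
(2,1) = 16 − 7 = 9 completes the 16 down.
(2,3) = 22 − 16 = 6 completes the 22 across.

9, 7, 6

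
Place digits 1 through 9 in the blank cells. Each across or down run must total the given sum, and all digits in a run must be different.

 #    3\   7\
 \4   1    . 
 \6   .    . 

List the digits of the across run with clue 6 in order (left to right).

4 in 2 cells must be {1,3}; 3 in 2 cells must be {1,2}.
R1C2 = 4 − 1 = 3 completes the 4 across.
R2C1 = 3 − 1 = 2 completes the 3 down.
R2C2 = 6 − 2 = 4 completes the 6 across.

2 4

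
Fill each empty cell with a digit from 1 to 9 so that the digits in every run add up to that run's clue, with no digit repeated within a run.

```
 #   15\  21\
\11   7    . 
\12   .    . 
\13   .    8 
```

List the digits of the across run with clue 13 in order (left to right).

R1C2 = 11 − 7 = 4 completes the 11 across.
R2C2 = 21 − 12 = 9 completes the 21 down.
R3C1 = 13 − 8 = 5 completes the 13 across.
R2C1 = 12 − 9 = 3 completes the 12 across.

5 8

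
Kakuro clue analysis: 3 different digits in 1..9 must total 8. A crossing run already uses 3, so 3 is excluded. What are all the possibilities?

{1,2,5}

3 distinct digits from 1–9 sum between 6 and 24.
Dropping sets that contain 3.
Only one set works: {1,2,5}.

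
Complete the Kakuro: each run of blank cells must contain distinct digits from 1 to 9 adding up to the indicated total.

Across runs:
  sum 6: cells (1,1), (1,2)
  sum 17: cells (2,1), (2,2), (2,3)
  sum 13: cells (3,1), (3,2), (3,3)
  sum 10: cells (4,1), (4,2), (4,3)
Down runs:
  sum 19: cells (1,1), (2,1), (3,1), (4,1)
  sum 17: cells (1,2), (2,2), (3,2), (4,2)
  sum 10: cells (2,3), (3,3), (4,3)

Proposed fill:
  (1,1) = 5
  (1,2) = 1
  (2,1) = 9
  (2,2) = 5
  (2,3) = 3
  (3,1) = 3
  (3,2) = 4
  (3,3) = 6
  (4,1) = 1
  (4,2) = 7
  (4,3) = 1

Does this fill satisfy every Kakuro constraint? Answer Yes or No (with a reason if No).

No — the down run (1,1)–(4,1) sums to 18, not 19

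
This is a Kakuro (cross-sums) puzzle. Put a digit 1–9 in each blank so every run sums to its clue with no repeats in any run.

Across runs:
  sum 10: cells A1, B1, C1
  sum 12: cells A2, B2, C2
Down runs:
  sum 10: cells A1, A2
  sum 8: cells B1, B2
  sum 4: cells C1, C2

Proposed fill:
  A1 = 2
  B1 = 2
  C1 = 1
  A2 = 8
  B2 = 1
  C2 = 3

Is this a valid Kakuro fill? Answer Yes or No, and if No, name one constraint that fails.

No — the down run B1–B2 sums to 3, not 8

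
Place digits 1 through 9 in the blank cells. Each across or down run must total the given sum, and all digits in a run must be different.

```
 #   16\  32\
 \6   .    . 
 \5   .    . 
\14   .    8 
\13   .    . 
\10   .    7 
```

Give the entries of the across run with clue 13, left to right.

16 in 5 cells must be {1,2,3,4,6}.
R3C1 = 14 − 8 = 6 completes the 14 across.
Given what's placed, R4C1 must be 4 to fit the 13 across and 16 down.
R4C2 = 13 − 4 = 9 completes the 13 across.

4 9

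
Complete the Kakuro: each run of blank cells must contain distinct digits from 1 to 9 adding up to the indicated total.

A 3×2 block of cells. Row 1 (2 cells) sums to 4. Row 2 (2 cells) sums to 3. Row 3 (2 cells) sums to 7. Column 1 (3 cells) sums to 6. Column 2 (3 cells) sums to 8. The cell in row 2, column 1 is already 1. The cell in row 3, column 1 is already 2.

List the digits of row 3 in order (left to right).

2 5

4 in 2 cells must be {1,3}; 3 in 2 cells must be {1,2}; 6 in 3 cells must be {1,2,3}.
(1,1) = 6 − 3 = 3 completes the 6 down.
(1,2) = 4 − 3 = 1 completes the 4 across.
(2,2) = 3 − 1 = 2 completes the 3 across.
(3,2) = 7 − 2 = 5 completes the 7 across.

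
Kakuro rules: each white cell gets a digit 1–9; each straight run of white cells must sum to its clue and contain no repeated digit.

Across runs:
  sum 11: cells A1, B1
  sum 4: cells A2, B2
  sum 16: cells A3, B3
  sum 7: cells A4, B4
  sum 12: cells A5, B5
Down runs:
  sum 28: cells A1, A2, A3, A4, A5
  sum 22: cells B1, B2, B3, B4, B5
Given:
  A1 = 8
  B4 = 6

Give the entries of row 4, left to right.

4 in 2 cells must be {1,3}; 16 in 2 cells must be {7,9}.
B1 = 11 − 8 = 3 completes the 11 across.
Given what's placed, B2 must be 1 to fit the 4 across and 22 down.
Given what's placed, B3 must be 7 to fit the 16 across and 22 down.
A4 = 7 − 6 = 1 completes the 7 across.

1, 6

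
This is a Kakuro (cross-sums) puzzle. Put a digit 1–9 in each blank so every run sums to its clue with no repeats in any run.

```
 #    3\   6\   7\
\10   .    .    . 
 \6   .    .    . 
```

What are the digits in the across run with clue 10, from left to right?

1 5 4

6 in 3 cells must be {1,2,3}; 3 in 2 cells must be {1,2}.
Nothing is forced directly, so branch on R1C1, whose candidates are 1 or 2. If R1C1 = 2: that forces R2C1 = 1, R2C2 = 2, R2C3 = 3, after which R1C2 would have to be in {1,3,5,7} for the 10 across but in {4} for the 6 down — contradiction. So R1C1 = 1.
R2C1 = 3 − 1 = 2 completes the 3 down.
Given what's placed, R2C2 must be 1 to fit the 6 across and 6 down.
R2C3 = 6 − 3 = 3 completes the 6 across.
R1C2 = 6 − 1 = 5 completes the 6 down.
R1C3 = 10 − 6 = 4 completes the 10 across.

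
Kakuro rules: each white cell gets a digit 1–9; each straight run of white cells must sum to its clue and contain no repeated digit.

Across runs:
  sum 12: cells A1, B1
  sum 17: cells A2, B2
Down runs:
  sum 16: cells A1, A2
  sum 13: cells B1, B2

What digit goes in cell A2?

9

17 in 2 cells must be {8,9}; 16 in 2 cells must be {7,9}.
The 17 across and the 16 down share only 9, so A2 = 9.
B2 = 17 − 9 = 8 completes the 17 across.
A1 = 16 − 9 = 7 completes the 16 down.
B1 = 12 − 7 = 5 completes the 12 across.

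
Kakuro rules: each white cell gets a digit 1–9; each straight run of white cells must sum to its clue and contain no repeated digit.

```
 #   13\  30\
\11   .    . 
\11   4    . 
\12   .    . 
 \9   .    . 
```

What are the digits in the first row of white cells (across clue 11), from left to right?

5 6

30 in 4 cells must be {6,7,8,9}.
R2C2 = 11 − 4 = 7 completes the 11 across.
Nothing is forced directly, so branch on R3C2, whose candidates are 8 or 9. If R3C2 = 8: then R3C1 would have to be in {4} for the 12 across but in {1,2,3,5,6} for the 13 down — contradiction. So R3C2 = 9.
R3C1 = 12 − 9 = 3 completes the 12 across.
Given what's placed, R1C1 must be 5 to fit the 11 across and 13 down.
R1C2 = 11 − 5 = 6 completes the 11 across.
R4C1 = 13 − 12 = 1 completes the 13 down.
R4C2 = 9 − 1 = 8 completes the 9 across.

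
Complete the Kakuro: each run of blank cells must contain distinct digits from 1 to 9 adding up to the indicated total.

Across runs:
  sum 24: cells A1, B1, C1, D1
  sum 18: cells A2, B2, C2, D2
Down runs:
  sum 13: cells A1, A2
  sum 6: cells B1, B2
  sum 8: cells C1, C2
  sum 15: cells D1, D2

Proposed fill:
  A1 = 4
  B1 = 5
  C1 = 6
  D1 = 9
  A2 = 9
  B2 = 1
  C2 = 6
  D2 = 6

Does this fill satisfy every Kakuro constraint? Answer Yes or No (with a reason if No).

No — the down run C1–C2 sums to 12, not 8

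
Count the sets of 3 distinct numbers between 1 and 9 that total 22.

2

3 distinct digits from 1–9 sum between 6 and 24.
Enumerating: {5,8,9}, {6,7,9}.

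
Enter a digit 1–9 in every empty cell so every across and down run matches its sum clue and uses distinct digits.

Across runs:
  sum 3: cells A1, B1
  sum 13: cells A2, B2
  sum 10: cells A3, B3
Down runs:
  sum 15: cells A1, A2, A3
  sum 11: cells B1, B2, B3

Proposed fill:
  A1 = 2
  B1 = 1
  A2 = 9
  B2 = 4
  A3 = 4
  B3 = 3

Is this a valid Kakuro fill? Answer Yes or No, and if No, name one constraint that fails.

No — the down run B1–B3 sums to 8, not 11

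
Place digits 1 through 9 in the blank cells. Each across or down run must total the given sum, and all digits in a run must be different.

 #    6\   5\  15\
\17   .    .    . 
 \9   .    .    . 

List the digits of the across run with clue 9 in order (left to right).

The 9 across and the 15 down share only 6, so R2C3 = 6.
R1C3 = 15 − 6 = 9 completes the 15 down.
Nothing is forced directly, so branch on R2C1, whose candidates are 1 or 2. If R2C1 = 2: then R1C1 would have to be in {1,2,3,5,6,7} for the 17 across but in {4} for the 6 down — contradiction. So R2C1 = 1.
R1C1 = 6 − 1 = 5 completes the 6 down.
R1C2 = 17 − 14 = 3 completes the 17 across.
R2C2 = 9 − 7 = 2 completes the 9 across.

1 2 6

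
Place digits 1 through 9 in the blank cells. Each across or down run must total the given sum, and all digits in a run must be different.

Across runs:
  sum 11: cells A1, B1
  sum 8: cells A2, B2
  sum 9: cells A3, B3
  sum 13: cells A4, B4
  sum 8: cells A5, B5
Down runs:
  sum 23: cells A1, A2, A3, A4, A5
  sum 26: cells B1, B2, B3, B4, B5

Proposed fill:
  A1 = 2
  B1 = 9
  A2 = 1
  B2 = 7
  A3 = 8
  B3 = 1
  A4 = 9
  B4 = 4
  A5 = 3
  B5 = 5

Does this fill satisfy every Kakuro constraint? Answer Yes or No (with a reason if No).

Yes

Across: 2+9=11; 1+7=8; 8+1=9; 9+4=13; 3+5=8. Down: 2+1+8+9+3=23; 9+7+1+4+5=26. No digit repeats within any run.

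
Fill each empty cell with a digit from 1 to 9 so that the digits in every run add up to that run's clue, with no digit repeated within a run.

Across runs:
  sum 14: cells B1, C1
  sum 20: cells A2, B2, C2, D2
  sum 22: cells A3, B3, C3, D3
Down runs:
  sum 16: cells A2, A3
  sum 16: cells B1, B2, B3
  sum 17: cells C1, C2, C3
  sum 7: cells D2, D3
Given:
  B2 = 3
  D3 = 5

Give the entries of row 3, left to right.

7 8 2 5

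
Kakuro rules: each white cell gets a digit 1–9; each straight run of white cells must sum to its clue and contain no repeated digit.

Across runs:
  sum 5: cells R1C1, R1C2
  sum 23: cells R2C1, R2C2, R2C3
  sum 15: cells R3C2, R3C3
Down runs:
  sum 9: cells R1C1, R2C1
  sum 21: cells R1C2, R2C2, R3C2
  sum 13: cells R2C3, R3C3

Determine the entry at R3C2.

8

23 in 3 cells must be {6,8,9}.
The 5 across and the 21 down share only 4, so R1C2 = 4.
R1C1 = 5 − 4 = 1 completes the 5 across.
R2C1 = 9 − 1 = 8 completes the 9 down.
R2C2 = 9: the only remaining digit allowed by both the 23 across and the 21 down.
R2C3 = 23 − 17 = 6 completes the 23 across.
R3C2 = 21 − 13 = 8 completes the 21 down.
R3C3 = 15 − 8 = 7 completes the 15 across.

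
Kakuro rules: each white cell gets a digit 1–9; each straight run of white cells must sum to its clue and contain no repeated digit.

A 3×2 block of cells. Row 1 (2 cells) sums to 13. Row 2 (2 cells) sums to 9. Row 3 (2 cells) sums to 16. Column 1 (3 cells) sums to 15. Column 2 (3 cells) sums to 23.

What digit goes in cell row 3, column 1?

7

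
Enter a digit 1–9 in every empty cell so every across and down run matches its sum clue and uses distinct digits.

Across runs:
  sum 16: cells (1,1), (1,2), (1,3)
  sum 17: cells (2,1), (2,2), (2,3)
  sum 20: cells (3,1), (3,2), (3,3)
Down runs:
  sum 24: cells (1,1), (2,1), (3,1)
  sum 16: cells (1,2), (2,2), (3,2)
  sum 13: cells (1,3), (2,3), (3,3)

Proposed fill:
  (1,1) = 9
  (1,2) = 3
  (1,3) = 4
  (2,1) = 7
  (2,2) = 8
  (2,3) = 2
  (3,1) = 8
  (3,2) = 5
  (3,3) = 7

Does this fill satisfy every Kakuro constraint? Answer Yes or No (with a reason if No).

Yes

Across: 9+3+4=16; 7+8+2=17; 8+5+7=20. Down: 9+7+8=24; 3+8+5=16; 4+2+7=13. No digit repeats within any run.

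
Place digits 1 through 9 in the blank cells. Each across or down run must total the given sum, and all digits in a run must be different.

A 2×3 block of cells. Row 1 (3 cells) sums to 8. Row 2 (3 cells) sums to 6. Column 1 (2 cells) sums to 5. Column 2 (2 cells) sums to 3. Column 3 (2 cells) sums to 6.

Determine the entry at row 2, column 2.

2

6 in 3 cells must be {1,2,3}; 3 in 2 cells must be {1,2}.
Nothing is forced directly, so branch on (1,2), whose candidates are 1 or 2. If (1,2) = 2: that forces (1,1) = 1, (1,3) = 5, after which (2,1) would have to be in {1,2,3} for the 6 across but in {4} for the 5 down — contradiction. So (1,2) = 1.
(2,2) = 3 − 1 = 2 completes the 3 down.
Given what's placed, (2,3) must be 1 to fit the 6 across and 6 down.
(1,3) = 6 − 1 = 5 completes the 6 down.
(2,1) = 6 − 3 = 3 completes the 6 across.
(1,1) = 8 − 6 = 2 completes the 8 across.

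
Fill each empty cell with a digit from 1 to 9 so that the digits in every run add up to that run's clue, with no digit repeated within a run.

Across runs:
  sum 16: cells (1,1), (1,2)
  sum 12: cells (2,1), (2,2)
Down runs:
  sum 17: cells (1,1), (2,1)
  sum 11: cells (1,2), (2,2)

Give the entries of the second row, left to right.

16 in 2 cells must be {7,9}; 17 in 2 cells must be {8,9}.
The 16 across and the 17 down share only 9, so (1,1) = 9.
(1,2) = 16 − 9 = 7 completes the 16 across.
(2,1) = 17 − 9 = 8 completes the 17 down.
(2,2) = 12 − 8 = 4 completes the 12 across.

8 4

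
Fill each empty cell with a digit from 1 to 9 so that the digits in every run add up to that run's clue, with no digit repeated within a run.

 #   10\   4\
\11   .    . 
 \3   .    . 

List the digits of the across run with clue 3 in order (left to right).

2 1

3 in 2 cells must be {1,2}; 4 in 2 cells must be {1,3}.
The 11 across and the 4 down share only 3, so R1C2 = 3.
R2C2 = 4 − 3 = 1 completes the 4 down.
R1C1 = 11 − 3 = 8 completes the 11 across.
R2C1 = 3 − 1 = 2 completes the 3 across.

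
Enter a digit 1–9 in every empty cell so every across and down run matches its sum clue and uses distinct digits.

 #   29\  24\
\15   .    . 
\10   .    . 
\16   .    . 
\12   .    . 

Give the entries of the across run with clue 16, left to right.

16 in 2 cells must be {7,9}; 29 in 4 cells must be {5,7,8,9}.
Nothing is forced directly, so branch on R1C1, whose candidates are 7 or 8 or 9. If R1C1 = 7: that forces R1C2 = 8, R3C1 = 9, R3C2 = 7, R2C1 = 8, after which R2C2 would have to be in {2} for the 10 across but in {3,4,5,6} for the 24 down — contradiction. If R1C1 = 8: that forces R1C2 = 7, R3C2 = 9, R3C1 = 7, R2C1 = 9, after which R2C2 would have to be in {1} for the 10 across but in {2,3,5,6} for the 24 down — contradiction. So R1C1 = 9.
R1C2 = 15 − 9 = 6 completes the 15 across.
Given what's placed, R3C1 must be 7 to fit the 16 across and 29 down.
R3C2 = 16 − 7 = 9 completes the 16 across.

7, 9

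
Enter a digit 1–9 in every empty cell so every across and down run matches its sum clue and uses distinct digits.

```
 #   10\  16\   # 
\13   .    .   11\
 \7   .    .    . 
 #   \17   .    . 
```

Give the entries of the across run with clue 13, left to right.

7 in 3 cells must be {1,2,4}; 17 in 2 cells must be {8,9}.
Nothing is forced directly, so branch on R2C3, whose candidates are 2 or 4. If R2C3 = 4: then R3C3 would have to be in {8,9} for the 17 across but in {7} for the 11 down — contradiction. So R2C3 = 2.
R3C3 = 11 − 2 = 9 completes the 11 down.
R3C2 = 17 − 9 = 8 completes the 17 across.
R2C2 = 1: the only remaining digit allowed by both the 7 across and the 16 down.
R1C2 = 16 − 9 = 7 completes the 16 down.
R2C1 = 7 − 3 = 4 completes the 7 across.
R1C1 = 13 − 7 = 6 completes the 13 across.

6, 7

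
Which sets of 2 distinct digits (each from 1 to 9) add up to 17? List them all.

2 distinct digits from 1–9 sum between 3 and 17.
Only one set works: {8,9}.

{8,9}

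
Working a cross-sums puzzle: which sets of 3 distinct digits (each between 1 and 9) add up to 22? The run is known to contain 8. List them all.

3 distinct digits from 1–9 sum between 6 and 24.
Keeping only sets containing 8.
Only one set works: {5,8,9}.

{5,8,9}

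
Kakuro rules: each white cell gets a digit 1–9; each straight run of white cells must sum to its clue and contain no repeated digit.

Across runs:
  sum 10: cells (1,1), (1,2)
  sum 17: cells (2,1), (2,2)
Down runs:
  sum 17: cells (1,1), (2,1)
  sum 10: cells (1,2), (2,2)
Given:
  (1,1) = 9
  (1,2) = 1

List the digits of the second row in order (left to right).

17 in 2 cells must be {8,9}.
(2,1) = 17 − 9 = 8 completes the 17 down.
(2,2) = 17 − 8 = 9 completes the 17 across.

8, 9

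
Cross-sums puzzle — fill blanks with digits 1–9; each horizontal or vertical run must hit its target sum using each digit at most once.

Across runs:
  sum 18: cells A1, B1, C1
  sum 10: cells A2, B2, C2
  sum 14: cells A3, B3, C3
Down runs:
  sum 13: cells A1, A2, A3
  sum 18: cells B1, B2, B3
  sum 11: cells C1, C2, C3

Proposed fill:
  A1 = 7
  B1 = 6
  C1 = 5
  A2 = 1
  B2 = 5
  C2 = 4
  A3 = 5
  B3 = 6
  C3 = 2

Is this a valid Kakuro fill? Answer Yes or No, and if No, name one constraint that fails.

No — the down run B1–B3 sums to 17, not 18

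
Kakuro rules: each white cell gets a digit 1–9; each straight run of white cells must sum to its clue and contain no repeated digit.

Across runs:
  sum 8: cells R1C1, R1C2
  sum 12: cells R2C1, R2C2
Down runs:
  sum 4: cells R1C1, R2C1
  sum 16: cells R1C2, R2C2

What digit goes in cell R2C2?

9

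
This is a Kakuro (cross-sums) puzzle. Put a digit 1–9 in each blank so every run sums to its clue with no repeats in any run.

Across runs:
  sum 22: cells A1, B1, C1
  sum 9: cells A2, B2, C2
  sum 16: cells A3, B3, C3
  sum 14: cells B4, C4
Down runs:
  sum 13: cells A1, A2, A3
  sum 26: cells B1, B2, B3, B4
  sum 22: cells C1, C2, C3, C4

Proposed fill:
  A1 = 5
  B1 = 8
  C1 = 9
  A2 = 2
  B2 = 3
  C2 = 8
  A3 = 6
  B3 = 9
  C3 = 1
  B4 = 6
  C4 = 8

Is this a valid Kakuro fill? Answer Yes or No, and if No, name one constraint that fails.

No — the across run A2–C2 sums to 13, not 9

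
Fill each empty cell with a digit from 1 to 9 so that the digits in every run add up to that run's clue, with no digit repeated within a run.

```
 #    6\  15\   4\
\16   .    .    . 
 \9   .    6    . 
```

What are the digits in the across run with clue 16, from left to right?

4 9 3

4 in 2 cells must be {1,3}.
R1C2 = 15 − 6 = 9 completes the 15 down.
Given what's placed, R2C3 must be 1 to fit the 9 across and 4 down.
R1C3 = 4 − 1 = 3 completes the 4 down.
R2C1 = 9 − 7 = 2 completes the 9 across.
R1C1 = 16 − 12 = 4 completes the 16 across.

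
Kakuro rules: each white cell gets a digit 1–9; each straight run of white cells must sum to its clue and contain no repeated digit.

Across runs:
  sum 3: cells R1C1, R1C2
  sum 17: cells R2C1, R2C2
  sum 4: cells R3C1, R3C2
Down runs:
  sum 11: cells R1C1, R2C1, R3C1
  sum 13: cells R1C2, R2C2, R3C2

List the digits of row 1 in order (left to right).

3 in 2 cells must be {1,2}; 17 in 2 cells must be {8,9}; 4 in 2 cells must be {1,3}.
The 17 across and the 11 down share only 8, so R2C1 = 8.
R2C2 = 17 − 8 = 9 completes the 17 across.
Given what's placed, R3C1 must be 1 to fit the 4 across and 11 down.
R3C2 = 4 − 1 = 3 completes the 4 across.
R1C1 = 11 − 9 = 2 completes the 11 down.
R1C2 = 3 − 2 = 1 completes the 3 across.

2 1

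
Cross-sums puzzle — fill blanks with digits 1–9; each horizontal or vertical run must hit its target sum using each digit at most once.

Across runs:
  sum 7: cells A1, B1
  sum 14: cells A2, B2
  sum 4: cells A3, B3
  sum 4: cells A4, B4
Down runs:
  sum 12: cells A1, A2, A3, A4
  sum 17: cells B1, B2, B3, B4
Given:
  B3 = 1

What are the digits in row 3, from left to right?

4 in 2 cells must be {1,3}.
A3 = 4 − 1 = 3 completes the 4 across.
A4 = 1: the only remaining digit allowed by both the 4 across and the 12 down.
B4 = 4 − 1 = 3 completes the 4 across.
A2 = 6: the only remaining digit allowed by both the 14 across and the 12 down.
B2 = 14 − 6 = 8 completes the 14 across.
A1 = 12 − 10 = 2 completes the 12 down.
B1 = 7 − 2 = 5 completes the 7 across.

3 1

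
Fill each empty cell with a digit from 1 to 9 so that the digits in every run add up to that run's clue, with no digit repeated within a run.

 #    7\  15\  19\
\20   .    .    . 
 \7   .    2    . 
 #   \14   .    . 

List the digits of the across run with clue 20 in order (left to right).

7 in 3 cells must be {1,2,4}.
Given what's placed, R2C3 must be 4 to fit the 7 across and 19 down.
R2C1 = 7 − 6 = 1 completes the 7 across.
R1C1 = 7 − 1 = 6 completes the 7 down.
Given what's placed, R1C3 must be 9 to fit the 20 across and 19 down.
R3C3 = 19 − 13 = 6 completes the 19 down.
R1C2 = 20 − 15 = 5 completes the 20 across.
R3C2 = 14 − 6 = 8 completes the 14 across.

6, 5, 9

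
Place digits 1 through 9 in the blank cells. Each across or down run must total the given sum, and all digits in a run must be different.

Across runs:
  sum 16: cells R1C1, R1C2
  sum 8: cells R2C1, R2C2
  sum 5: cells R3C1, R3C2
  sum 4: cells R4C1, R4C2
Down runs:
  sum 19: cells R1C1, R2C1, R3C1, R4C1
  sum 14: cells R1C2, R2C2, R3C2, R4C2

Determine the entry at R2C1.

16 in 2 cells must be {7,9}; 4 in 2 cells must be {1,3}.
Only 7 fits R1C2 under both its across sum 16 and down sum 14.
Given what's placed, R4C2 must be 1 to fit the 4 across and 14 down.
R1C1 = 16 − 7 = 9 completes the 16 across.
R2C2 = 2: the only remaining digit allowed by both the 8 across and the 14 down.
R3C2 = 14 − 10 = 4 completes the 14 down.
R4C1 = 4 − 1 = 3 completes the 4 across.
R2C1 = 8 − 2 = 6 completes the 8 across.

6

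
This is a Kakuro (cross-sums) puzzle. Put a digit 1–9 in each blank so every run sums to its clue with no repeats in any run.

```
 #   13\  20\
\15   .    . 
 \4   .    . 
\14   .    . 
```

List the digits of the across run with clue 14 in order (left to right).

5 9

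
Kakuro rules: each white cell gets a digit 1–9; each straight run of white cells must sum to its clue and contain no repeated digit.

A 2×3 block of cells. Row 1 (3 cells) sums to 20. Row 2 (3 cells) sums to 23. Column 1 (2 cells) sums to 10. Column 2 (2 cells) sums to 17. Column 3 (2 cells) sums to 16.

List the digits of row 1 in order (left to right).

4, 9, 7

23 in 3 cells must be {6,8,9}; 17 in 2 cells must be {8,9}; 16 in 2 cells must be {7,9}.
The 23 across and the 16 down share only 9, so (2,3) = 9.
(1,3) = 16 − 9 = 7 completes the 16 down.
Given what's placed, (2,2) must be 8 to fit the 23 across and 17 down.
(1,2) = 17 − 8 = 9 completes the 17 down.
(2,1) = 23 − 17 = 6 completes the 23 across.
(1,1) = 20 − 16 = 4 completes the 20 across.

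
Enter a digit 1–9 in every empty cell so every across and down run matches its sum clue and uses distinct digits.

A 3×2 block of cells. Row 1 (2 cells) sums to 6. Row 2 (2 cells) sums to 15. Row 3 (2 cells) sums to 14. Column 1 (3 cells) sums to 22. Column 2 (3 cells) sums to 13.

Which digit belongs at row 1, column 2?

1

The 6 across and the 22 down share only 5, so (1,1) = 5.
(1,2) = 6 − 5 = 1 completes the 6 across.
Nothing is forced directly, so branch on (2,1), whose candidates are 8 or 9. If (2,1) = 9: then (2,2) would have to be in {6} for the 15 across but in {3,4,5,7,8,9} for the 13 down — contradiction. So (2,1) = 8.
(2,2) = 15 − 8 = 7 completes the 15 across.
(3,1) = 22 − 13 = 9 completes the 22 down.
(3,2) = 14 − 9 = 5 completes the 14 across.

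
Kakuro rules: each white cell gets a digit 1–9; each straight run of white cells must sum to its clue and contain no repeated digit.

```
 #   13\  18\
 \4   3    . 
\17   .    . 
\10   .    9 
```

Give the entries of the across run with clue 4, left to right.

3 1

4 in 2 cells must be {1,3}; 17 in 2 cells must be {8,9}.
R1C2 = 4 − 3 = 1 completes the 4 across.
R2C2 = 18 − 10 = 8 completes the 18 down.
R3C1 = 10 − 9 = 1 completes the 10 across.
R2C1 = 17 − 8 = 9 completes the 17 across.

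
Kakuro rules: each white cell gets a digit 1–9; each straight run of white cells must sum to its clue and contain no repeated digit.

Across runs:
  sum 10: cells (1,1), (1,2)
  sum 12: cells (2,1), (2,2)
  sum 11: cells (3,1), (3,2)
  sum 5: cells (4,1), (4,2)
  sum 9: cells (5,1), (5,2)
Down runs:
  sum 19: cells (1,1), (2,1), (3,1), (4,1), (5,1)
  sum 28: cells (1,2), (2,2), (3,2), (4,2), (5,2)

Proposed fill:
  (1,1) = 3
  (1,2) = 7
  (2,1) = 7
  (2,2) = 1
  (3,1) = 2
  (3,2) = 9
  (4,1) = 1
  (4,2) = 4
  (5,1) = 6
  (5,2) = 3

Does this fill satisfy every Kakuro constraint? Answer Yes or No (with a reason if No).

No — the across run (2,1)–(2,2) sums to 8, not 12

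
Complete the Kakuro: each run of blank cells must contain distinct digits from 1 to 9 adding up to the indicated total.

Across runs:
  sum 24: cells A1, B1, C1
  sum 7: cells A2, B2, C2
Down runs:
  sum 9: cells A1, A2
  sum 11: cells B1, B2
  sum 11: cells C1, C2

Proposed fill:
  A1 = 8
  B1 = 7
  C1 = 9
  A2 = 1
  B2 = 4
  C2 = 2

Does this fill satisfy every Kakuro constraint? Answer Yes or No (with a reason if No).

Across: 8+7+9=24; 1+4+2=7. Down: 8+1=9; 7+4=11; 9+2=11. No digit repeats within any run.

Yes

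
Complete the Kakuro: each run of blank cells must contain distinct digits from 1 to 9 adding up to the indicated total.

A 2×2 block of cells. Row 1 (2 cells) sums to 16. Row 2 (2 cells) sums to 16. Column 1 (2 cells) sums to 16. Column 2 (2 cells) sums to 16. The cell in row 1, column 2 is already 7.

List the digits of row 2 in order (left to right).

16 in 2 cells must be {7,9}.
(1,1) = 16 − 7 = 9 completes the 16 across.
(2,1) = 16 − 9 = 7 completes the 16 down.
(2,2) = 16 − 7 = 9 completes the 16 across.

7, 9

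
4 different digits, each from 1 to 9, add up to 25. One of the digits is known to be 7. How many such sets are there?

4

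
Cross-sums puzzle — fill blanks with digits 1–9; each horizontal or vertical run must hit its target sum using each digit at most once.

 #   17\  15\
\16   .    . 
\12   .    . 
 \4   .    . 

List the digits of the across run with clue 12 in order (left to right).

7 5

16 in 2 cells must be {7,9}; 4 in 2 cells must be {1,3}.
Nothing is forced directly, so branch on R1C1, whose candidates are 7 or 9. If R1C1 = 7: that forces R1C2 = 9, R3C1 = 1, after which R3C2 would have to be in {3} for the 4 across but in {1,2,4,5} for the 15 down — contradiction. So R1C1 = 9.
R1C2 = 16 − 9 = 7 completes the 16 across.
Given what's placed, R3C2 must be 3 to fit the 4 across and 15 down.
R2C2 = 15 − 10 = 5 completes the 15 down.
R3C1 = 4 − 3 = 1 completes the 4 across.
R2C1 = 12 − 5 = 7 completes the 12 across.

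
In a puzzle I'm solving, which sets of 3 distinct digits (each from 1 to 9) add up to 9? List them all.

{1,2,6}; {1,3,5}; {2,3,4}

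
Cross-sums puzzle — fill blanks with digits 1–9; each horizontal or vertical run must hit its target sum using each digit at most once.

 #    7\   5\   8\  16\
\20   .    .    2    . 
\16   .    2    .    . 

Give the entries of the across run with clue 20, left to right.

6 3 2 9

16 in 2 cells must be {7,9}.
R1C2 = 5 − 2 = 3 completes the 5 down.
R2C3 = 8 − 2 = 6 completes the 8 down.
Given what's placed, R2C4 must be 7 to fit the 16 across and 16 down.
Given what's placed, R1C1 must be 6 to fit the 20 across and 7 down.
R1C4 = 20 − 11 = 9 completes the 20 across.
R2C1 = 16 − 15 = 1 completes the 16 across.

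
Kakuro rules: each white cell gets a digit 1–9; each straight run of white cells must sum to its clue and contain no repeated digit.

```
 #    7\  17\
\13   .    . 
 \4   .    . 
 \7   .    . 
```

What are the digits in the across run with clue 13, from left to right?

4 9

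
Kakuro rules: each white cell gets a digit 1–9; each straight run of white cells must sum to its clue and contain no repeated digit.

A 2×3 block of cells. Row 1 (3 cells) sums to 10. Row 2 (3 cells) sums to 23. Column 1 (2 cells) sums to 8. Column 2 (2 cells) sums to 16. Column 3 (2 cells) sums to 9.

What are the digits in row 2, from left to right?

23 in 3 cells must be {6,8,9}; 16 in 2 cells must be {7,9}.
The 10 across and the 16 down share only 7, so (1,2) = 7.
The 23 across and the 8 down share only 6, so (2,1) = 6.
(2,2) = 16 − 7 = 9 completes the 16 down.
(2,3) = 23 − 15 = 8 completes the 23 across.
(1,1) = 8 − 6 = 2 completes the 8 down.
(1,3) = 10 − 9 = 1 completes the 10 across.

6 9 8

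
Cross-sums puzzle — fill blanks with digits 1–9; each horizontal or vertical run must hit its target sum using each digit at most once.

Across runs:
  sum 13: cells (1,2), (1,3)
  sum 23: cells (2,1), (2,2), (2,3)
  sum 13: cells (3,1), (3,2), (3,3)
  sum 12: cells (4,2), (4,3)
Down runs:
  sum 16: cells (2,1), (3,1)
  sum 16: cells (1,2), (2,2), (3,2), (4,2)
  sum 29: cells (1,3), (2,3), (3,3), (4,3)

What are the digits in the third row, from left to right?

23 in 3 cells must be {6,8,9}; 16 in 2 cells must be {7,9}; 29 in 4 cells must be {5,7,8,9}.
Only 9 fits (2,1) under both its across sum 23 and down sum 16.
Given what's placed, (2,3) must be 8 to fit the 23 across and 29 down.
(3,1) = 16 − 9 = 7 completes the 16 down.
(3,3) = 5: the only remaining digit allowed by both the 13 across and the 29 down.
(2,2) = 23 − 17 = 6 completes the 23 across.
(3,2) = 13 − 12 = 1 completes the 13 across.

7, 1, 5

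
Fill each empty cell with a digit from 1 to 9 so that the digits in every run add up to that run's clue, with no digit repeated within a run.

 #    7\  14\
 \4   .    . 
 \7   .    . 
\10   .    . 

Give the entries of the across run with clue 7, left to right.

2, 5

4 in 2 cells must be {1,3}; 7 in 3 cells must be {1,2,4}.
The 4 across and the 7 down share only 1, so R1C1 = 1.
R1C2 = 4 − 1 = 3 completes the 4 across.
Nothing is forced directly, so branch on R2C1, whose candidates are 2 or 4. If R2C1 = 4: then R2C2 would have to be in {3} for the 7 across but in {2,4,5,6,7,9} for the 14 down — contradiction. So R2C1 = 2.
R2C2 = 7 − 2 = 5 completes the 7 across.
R3C1 = 7 − 3 = 4 completes the 7 down.
R3C2 = 10 − 4 = 6 completes the 10 across.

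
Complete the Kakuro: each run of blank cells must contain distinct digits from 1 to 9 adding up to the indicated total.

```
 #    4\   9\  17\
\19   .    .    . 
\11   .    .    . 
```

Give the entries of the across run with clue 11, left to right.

4 in 2 cells must be {1,3}; 17 in 2 cells must be {8,9}.
The 19 across and the 4 down share only 3, so R1C1 = 3.
Given what's placed, R1C2 must be 7 to fit the 19 across and 9 down.
R1C3 = 19 − 10 = 9 completes the 19 across.
R2C1 = 4 − 3 = 1 completes the 4 down.
R2C2 = 9 − 7 = 2 completes the 9 down.
R2C3 = 11 − 3 = 8 completes the 11 across.

1 2 8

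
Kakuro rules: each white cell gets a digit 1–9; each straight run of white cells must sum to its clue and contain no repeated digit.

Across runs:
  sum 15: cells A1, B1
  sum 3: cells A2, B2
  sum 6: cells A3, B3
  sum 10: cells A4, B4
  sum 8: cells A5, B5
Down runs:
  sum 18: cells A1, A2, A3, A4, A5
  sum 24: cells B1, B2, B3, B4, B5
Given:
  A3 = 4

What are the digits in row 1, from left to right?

8 7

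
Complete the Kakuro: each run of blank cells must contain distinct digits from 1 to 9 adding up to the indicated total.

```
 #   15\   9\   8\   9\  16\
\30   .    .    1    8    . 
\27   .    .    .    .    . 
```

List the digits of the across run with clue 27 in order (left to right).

6 4 7 1 9

16 in 2 cells must be {7,9}.
R2C3 = 8 − 1 = 7 completes the 8 down.
R2C4 = 9 − 8 = 1 completes the 9 down.
Given what's placed, R2C5 must be 9 to fit the 27 across and 16 down.
R1C5 = 16 − 9 = 7 completes the 16 down.
Given what's placed, R1C1 must be 9 to fit the 30 across and 15 down.
R1C2 = 30 − 25 = 5 completes the 30 across.
R2C1 = 15 − 9 = 6 completes the 15 down.
R2C2 = 27 − 23 = 4 completes the 27 across.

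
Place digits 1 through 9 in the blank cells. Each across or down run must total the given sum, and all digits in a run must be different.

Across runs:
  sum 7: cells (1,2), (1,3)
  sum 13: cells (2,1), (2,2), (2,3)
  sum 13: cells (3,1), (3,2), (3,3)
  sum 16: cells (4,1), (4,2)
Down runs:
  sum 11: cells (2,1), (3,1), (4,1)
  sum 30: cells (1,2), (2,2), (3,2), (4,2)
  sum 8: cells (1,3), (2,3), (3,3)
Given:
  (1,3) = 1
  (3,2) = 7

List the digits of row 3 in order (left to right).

1, 7, 5

16 in 2 cells must be {7,9}; 30 in 4 cells must be {6,7,8,9}.
(1,2) = 7 − 1 = 6 completes the 7 across.
The 16 across and the 11 down share only 7, so (4,1) = 7.
(4,2) = 16 − 7 = 9 completes the 16 across.
(2,2) = 30 − 22 = 8 completes the 30 down.
Given what's placed, (3,1) must be 1 to fit the 13 across and 11 down.
(3,3) = 13 − 8 = 5 completes the 13 across.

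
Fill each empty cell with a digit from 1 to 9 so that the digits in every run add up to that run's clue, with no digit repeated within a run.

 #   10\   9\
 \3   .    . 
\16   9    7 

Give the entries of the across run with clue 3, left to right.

1 2

3 in 2 cells must be {1,2}; 16 in 2 cells must be {7,9}.
R1C1 = 10 − 9 = 1 completes the 10 down.
R1C2 = 3 − 1 = 2 completes the 3 across.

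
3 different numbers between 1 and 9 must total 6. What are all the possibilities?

3 distinct digits from 1–9 sum between 6 and 24.
Only one set works: {1,2,3}.

{1,2,3}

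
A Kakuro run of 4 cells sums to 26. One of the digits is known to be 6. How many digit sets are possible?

3

4 distinct digits from 1–9 sum between 10 and 30.
Keeping only sets containing 6.
Enumerating: {3,6,8,9}, {4,6,7,9}, {5,6,7,8}.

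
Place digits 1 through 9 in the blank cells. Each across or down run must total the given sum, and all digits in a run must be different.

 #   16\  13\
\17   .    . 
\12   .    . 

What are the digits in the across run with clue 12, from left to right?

17 in 2 cells must be {8,9}; 16 in 2 cells must be {7,9}.
The 17 across and the 16 down share only 9, so R1C1 = 9.
R1C2 = 17 − 9 = 8 completes the 17 across.
R2C1 = 16 − 9 = 7 completes the 16 down.
R2C2 = 12 − 7 = 5 completes the 12 across.

7 5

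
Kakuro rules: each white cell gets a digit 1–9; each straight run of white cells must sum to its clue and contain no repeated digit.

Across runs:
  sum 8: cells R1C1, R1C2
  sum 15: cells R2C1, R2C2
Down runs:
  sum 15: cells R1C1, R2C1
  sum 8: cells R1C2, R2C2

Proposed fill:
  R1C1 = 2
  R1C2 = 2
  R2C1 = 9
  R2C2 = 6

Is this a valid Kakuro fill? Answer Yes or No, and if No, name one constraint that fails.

No — the down run R1C1–R2C1 sums to 11, not 15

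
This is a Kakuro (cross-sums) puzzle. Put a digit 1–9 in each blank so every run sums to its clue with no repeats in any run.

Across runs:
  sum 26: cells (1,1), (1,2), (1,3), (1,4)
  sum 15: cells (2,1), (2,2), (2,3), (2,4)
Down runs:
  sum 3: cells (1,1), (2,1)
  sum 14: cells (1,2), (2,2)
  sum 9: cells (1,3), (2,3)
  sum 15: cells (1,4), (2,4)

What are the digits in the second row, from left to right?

3 in 2 cells must be {1,2}.
Only 2 fits (1,1) under both its across sum 26 and down sum 3.
(2,1) = 3 − 2 = 1 completes the 3 down.
Nothing is forced directly, so branch on (1,2), whose candidates are 8 or 9. If (1,2) = 8: that forces (1,3) = 7, (1,4) = 9, (2,2) = 6, after which (2,3) would have to be in {3,5} for the 15 across but in {2} for the 9 down — contradiction. So (1,2) = 9.
(2,2) = 14 − 9 = 5 completes the 14 down.
No cell is forced outright now. (2,4) can only be 6 or 7 (the digits allowed by both its 15 across and its 15 down). If (2,4) = 6: then (1,4) would have to be in {7,8} for the 26 across but in {9} for the 15 down — contradiction. So (2,4) = 7.
(1,4) = 15 − 7 = 8 completes the 15 down.
(2,3) = 15 − 13 = 2 completes the 15 across.

1 5 2 7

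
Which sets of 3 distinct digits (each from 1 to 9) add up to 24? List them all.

{7,8,9}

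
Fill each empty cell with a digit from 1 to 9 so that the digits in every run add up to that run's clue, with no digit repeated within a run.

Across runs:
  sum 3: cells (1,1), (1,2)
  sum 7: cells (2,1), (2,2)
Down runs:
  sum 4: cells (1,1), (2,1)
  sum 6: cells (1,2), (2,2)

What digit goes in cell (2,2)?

4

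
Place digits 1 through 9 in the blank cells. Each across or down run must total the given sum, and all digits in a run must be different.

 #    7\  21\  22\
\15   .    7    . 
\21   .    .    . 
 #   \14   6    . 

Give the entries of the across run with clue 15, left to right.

R2C2 = 21 − 13 = 8 completes the 21 down.
R3C3 = 14 − 6 = 8 completes the 14 across.
R1C3 = 5: the only remaining digit allowed by both the 15 across and the 22 down.
R2C3 = 22 − 13 = 9 completes the 22 down.
R1C1 = 15 − 12 = 3 completes the 15 across.
R2C1 = 21 − 17 = 4 completes the 21 across.

3 7 5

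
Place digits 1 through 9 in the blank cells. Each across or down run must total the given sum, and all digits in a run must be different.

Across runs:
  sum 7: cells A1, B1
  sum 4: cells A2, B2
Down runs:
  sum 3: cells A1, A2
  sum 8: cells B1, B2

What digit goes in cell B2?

4 in 2 cells must be {1,3}; 3 in 2 cells must be {1,2}.
The 4 across and the 3 down share only 1, so A2 = 1.
B2 = 4 − 1 = 3 completes the 4 across.
A1 = 3 − 1 = 2 completes the 3 down.
B1 = 7 − 2 = 5 completes the 7 across.

3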